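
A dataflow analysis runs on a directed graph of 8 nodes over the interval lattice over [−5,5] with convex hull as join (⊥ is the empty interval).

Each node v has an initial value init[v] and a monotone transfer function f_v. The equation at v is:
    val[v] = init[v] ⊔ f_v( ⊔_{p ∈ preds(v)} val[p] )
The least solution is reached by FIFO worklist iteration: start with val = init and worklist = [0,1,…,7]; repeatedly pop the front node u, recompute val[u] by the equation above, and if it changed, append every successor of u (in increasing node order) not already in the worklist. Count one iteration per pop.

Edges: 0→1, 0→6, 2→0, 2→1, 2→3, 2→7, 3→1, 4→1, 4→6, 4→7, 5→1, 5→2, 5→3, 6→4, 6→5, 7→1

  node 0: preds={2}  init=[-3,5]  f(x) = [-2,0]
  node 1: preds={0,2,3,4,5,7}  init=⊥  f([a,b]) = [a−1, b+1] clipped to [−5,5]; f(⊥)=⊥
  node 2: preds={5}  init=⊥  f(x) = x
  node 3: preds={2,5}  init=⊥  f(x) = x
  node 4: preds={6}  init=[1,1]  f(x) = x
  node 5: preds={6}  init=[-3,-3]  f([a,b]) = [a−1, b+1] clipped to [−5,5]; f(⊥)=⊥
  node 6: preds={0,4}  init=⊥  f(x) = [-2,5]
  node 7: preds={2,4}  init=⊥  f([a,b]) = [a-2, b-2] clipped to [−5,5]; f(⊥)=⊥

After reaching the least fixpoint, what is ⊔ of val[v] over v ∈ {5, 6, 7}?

[-5,5]

Worklist (20 pops):
  #1 pop 0: in=⊥ → [-3,5] (no change)
  #2 pop 1: in=[-3,5] → [-4,5] (was ⊥); enqueue []
  #3 pop 2: in=[-3,-3] → [-3,-3] (was ⊥); enqueue [0,1]
  #4 pop 3: in=[-3,-3] → [-3,-3] (was ⊥); enqueue []
  #5 pop 4: in=⊥ → [1,1] (no change)
  #6 pop 5: in=⊥ → [-3,-3] (no change)
  #7 pop 6: in=[-3,5] → [-2,5] (was ⊥); enqueue [4,5]
  #8 pop 7: in=[-3,1] → [-5,-1] (was ⊥); enqueue []
  #9 pop 0: in=[-3,-3] → [-3,5] (no change)
  #10 pop 1: in=[-5,5] → [-5,5] (was [-4,5]); enqueue []
  #11 pop 4: in=[-2,5] → [-2,5] (was [1,1]); enqueue [1,6,7]
  #12 pop 5: in=[-2,5] → [-3,5] (was [-3,-3]); enqueue [2,3]
  #13 pop 1: in=[-5,5] → [-5,5] (no change)
  #14 pop 6: in=[-3,5] → [-2,5] (no change)
  #15 pop 7: in=[-3,5] → [-5,3] (was [-5,-1]); enqueue [1]
  #16 pop 2: in=[-3,5] → [-3,5] (was [-3,-3]); enqueue [0,7]
  #17 pop 3: in=[-3,5] → [-3,5] (was [-3,-3]); enqueue []
  #18 pop 1: in=[-5,5] → [-5,5] (no change)
  #19 pop 0: in=[-3,5] → [-3,5] (no change)
  #20 pop 7: in=[-3,5] → [-5,3] (no change)

Fixpoint:
  val[0] = [-3,5]
  val[1] = [-5,5]
  val[2] = [-3,5]
  val[3] = [-3,5]
  val[4] = [-2,5]
  val[5] = [-3,5]
  val[6] = [-2,5]
  val[7] = [-5,3]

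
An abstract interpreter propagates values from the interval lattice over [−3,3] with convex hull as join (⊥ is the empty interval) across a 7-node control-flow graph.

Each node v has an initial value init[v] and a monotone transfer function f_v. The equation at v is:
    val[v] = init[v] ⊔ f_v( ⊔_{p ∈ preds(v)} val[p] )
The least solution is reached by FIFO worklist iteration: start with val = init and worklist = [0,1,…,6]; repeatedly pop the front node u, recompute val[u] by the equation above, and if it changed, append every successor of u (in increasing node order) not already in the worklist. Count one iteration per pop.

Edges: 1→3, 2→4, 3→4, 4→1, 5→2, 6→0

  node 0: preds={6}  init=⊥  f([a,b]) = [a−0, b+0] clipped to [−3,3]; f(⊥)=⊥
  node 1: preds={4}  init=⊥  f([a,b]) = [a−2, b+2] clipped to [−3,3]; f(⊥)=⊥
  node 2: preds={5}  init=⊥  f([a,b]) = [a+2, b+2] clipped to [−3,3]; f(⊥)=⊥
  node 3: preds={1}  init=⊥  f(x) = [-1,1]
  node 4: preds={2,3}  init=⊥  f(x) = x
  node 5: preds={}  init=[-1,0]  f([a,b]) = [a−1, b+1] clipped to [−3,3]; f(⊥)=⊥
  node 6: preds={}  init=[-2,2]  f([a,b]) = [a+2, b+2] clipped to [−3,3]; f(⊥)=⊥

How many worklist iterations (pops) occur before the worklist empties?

9

Trace (9 dequeues):
  [1] u=0 | in [-2,2] | out [-2,2] | prev ⊥ | push {}
  [2] u=1 | in ⊥ | out ⊥ | ==
  [3] u=2 | in [-1,0] | out [1,2] | prev ⊥ | push {}
  [4] u=3 | in ⊥ | out [-1,1] | prev ⊥ | push {}
  [5] u=4 | in [-1,2] | out [-1,2] | prev ⊥ | push {1}
  [6] u=5 | in ⊥ | out [-1,0] | ==
  [7] u=6 | in ⊥ | out [-2,2] | ==
  [8] u=1 | in [-1,2] | out [-3,3] | prev ⊥ | push {3}
  [9] u=3 | in [-3,3] | out [-1,1] | ==

Converged values:
  [0] [-2,2]
  [1] [-3,3]
  [2] [1,2]
  [3] [-1,1]
  [4] [-1,2]
  [5] [-1,0]
  [6] [-2,2]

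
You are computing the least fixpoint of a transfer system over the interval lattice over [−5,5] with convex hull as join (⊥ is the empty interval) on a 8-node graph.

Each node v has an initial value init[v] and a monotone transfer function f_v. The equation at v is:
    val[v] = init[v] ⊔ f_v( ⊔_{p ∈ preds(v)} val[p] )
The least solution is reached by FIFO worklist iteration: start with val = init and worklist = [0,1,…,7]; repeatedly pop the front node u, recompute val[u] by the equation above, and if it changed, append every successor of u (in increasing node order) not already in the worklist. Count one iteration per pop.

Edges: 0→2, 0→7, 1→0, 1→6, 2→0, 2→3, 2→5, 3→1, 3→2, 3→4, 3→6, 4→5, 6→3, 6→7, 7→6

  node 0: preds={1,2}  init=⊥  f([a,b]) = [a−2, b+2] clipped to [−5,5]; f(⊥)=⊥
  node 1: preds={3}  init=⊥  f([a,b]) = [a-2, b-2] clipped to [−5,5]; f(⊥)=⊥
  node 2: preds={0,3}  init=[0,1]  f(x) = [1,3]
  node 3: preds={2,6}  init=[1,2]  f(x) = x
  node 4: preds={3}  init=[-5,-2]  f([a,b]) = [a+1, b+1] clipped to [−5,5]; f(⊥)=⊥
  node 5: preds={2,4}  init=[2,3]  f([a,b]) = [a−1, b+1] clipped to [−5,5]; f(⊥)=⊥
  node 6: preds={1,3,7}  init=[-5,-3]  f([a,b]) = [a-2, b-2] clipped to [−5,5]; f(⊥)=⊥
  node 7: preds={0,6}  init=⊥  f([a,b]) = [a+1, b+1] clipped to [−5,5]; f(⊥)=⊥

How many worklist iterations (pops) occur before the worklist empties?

Worklist (20 pops):
  #1 pop 0: in=[0,1] → [-2,3] (was ⊥); enqueue []
  #2 pop 1: in=[1,2] → [-1,0] (was ⊥); enqueue [0]
  #3 pop 2: in=[-2,3] → [0,3] (was [0,1]); enqueue []
  #4 pop 3: in=[-5,3] → [-5,3] (was [1,2]); enqueue [1,2]
  #5 pop 4: in=[-5,3] → [-5,4] (was [-5,-2]); enqueue []
  #6 pop 5: in=[-5,4] → [-5,5] (was [2,3]); enqueue []
  #7 pop 6: in=[-5,3] → [-5,1] (was [-5,-3]); enqueue [3]
  #8 pop 7: in=[-5,3] → [-4,4] (was ⊥); enqueue [6]
  #9 pop 0: in=[-1,3] → [-3,5] (was [-2,3]); enqueue [7]
  #10 pop 1: in=[-5,3] → [-5,1] (was [-1,0]); enqueue [0]
  #11 pop 2: in=[-5,5] → [0,3] (no change)
  #12 pop 3: in=[-5,3] → [-5,3] (no change)
  #13 pop 6: in=[-5,4] → [-5,2] (was [-5,1]); enqueue [3]
  #14 pop 7: in=[-5,5] → [-4,5] (was [-4,4]); enqueue [6]
  #15 pop 0: in=[-5,3] → [-5,5] (was [-3,5]); enqueue [2,7]
  #16 pop 3: in=[-5,3] → [-5,3] (no change)
  #17 pop 6: in=[-5,5] → [-5,3] (was [-5,2]); enqueue [3]
  #18 pop 2: in=[-5,5] → [0,3] (no change)
  #19 pop 7: in=[-5,5] → [-4,5] (no change)
  #20 pop 3: in=[-5,3] → [-5,3] (no change)

Fixpoint:
  val[0] = [-5,5]
  val[1] = [-5,1]
  val[2] = [0,3]
  val[3] = [-5,3]
  val[4] = [-5,4]
  val[5] = [-5,5]
  val[6] = [-5,3]
  val[7] = [-4,5]

20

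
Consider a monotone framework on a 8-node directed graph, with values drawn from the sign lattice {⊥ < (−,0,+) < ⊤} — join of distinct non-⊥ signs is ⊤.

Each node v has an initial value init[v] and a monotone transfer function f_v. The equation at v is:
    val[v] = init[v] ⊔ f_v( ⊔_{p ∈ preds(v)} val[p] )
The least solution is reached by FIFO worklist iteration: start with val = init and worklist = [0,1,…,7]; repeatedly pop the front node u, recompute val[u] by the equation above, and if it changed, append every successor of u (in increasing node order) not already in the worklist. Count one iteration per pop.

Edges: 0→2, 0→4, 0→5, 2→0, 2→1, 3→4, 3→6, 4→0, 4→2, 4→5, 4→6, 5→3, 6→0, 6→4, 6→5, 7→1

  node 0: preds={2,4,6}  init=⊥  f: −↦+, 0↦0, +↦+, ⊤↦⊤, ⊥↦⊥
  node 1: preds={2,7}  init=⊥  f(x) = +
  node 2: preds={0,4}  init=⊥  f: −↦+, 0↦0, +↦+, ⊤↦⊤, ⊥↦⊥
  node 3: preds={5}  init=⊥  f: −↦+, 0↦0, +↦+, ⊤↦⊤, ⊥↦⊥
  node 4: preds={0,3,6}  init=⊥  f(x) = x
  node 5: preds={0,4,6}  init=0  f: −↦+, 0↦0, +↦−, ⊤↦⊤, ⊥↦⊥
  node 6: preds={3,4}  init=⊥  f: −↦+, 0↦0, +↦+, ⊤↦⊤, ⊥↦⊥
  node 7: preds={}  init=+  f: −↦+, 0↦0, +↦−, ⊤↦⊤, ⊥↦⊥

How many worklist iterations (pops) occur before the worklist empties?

14

Trace (14 dequeues):
  [1] u=0 | in ⊥ | out ⊥ | ==
  [2] u=1 | in + | out + | prev ⊥ | push {}
  [3] u=2 | in ⊥ | out ⊥ | ==
  [4] u=3 | in 0 | out 0 | prev ⊥ | push {}
  [5] u=4 | in 0 | out 0 | prev ⊥ | push {0,2}
  [6] u=5 | in 0 | out 0 | ==
  [7] u=6 | in 0 | out 0 | prev ⊥ | push {4,5}
  [8] u=7 | in ⊥ | out + | ==
  [9] u=0 | in 0 | out 0 | prev ⊥ | push {}
  [10] u=2 | in 0 | out 0 | prev ⊥ | push {0,1}
  [11] u=4 | in 0 | out 0 | ==
  [12] u=5 | in 0 | out 0 | ==
  [13] u=0 | in 0 | out 0 | ==
  [14] u=1 | in ⊤ | out + | ==

Converged values:
  [0] 0
  [1] +
  [2] 0
  [3] 0
  [4] 0
  [5] 0
  [6] 0
  [7] +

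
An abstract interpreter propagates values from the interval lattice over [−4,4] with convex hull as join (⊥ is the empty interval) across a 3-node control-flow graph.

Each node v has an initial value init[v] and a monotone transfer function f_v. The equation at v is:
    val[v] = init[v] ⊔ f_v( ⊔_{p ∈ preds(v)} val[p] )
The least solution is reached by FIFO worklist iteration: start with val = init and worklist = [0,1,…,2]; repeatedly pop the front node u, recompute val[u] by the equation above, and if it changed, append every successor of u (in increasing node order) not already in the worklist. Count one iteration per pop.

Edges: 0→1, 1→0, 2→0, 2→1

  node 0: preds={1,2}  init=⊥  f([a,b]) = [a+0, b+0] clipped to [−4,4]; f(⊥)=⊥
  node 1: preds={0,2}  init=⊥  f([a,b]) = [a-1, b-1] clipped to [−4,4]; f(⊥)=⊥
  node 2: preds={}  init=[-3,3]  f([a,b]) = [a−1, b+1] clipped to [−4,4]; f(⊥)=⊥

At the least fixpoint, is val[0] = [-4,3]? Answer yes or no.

yes

Worklist (5 pops):
  #1 pop 0: in=[-3,3] → [-3,3] (was ⊥); enqueue []
  #2 pop 1: in=[-3,3] → [-4,2] (was ⊥); enqueue [0]
  #3 pop 2: in=⊥ → [-3,3] (no change)
  #4 pop 0: in=[-4,3] → [-4,3] (was [-3,3]); enqueue [1]
  #5 pop 1: in=[-4,3] → [-4,2] (no change)

Fixpoint:
  val[0] = [-4,3]
  val[1] = [-4,2]
  val[2] = [-3,3]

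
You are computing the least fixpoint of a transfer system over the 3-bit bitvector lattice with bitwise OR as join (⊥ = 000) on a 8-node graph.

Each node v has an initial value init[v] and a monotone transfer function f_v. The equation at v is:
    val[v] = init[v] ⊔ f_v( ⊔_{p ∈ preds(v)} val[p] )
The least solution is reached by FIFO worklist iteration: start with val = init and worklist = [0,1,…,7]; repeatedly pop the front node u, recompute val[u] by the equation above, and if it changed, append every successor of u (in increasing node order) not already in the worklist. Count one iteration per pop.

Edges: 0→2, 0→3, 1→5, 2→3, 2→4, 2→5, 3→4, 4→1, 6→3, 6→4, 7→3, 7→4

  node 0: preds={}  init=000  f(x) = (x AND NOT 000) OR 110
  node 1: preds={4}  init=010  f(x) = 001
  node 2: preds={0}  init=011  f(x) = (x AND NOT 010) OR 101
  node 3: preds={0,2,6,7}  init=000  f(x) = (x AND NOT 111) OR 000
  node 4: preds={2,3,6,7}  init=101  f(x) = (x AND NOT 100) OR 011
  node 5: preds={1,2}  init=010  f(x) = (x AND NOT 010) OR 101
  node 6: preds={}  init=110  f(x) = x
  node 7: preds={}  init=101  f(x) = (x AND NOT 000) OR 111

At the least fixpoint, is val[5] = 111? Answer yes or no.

Iteration log — 11 steps:
  step 1. node 0  ⊔preds=000  new=110  old=000  +wl: 
  step 2. node 1  ⊔preds=101  new=011  old=010  +wl: 
  step 3. node 2  ⊔preds=110  new=111  old=011  +wl: 
  step 4. node 3  ⊔preds=111  new=000  stable
  step 5. node 4  ⊔preds=111  new=111  old=101  +wl: 1
  step 6. node 5  ⊔preds=111  new=111  old=010  +wl: 
  step 7. node 6  ⊔preds=000  new=110  stable
  step 8. node 7  ⊔preds=000  new=111  old=101  +wl: 3,4
  step 9. node 1  ⊔preds=111  new=011  stable
  step 10. node 3  ⊔preds=111  new=000  stable
  step 11. node 4  ⊔preds=111  new=111  stable

Least fixpoint reached:
  node 0: 110
  node 1: 011
  node 2: 111
  node 3: 000
  node 4: 111
  node 5: 111
  node 6: 110
  node 7: 111

yes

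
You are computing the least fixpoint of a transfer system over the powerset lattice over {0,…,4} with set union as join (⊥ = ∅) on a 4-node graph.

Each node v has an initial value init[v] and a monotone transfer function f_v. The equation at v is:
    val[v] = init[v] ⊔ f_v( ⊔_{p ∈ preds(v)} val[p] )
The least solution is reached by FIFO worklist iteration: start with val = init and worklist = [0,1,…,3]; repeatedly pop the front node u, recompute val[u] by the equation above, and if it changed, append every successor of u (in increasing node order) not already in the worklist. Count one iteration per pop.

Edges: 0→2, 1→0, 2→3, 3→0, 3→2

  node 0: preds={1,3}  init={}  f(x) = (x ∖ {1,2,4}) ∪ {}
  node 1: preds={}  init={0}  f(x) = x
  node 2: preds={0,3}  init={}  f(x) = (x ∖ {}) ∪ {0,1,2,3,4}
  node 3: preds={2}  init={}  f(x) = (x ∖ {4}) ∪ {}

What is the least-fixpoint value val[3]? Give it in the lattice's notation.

Trace (6 dequeues):
  [1] u=0 | in {0} | out {0} | prev {} | push {}
  [2] u=1 | in {} | out {0} | ==
  [3] u=2 | in {0} | out {0,1,2,3,4} | prev {} | push {}
  [4] u=3 | in {0,1,2,3,4} | out {0,1,2,3} | prev {} | push {0,2}
  [5] u=0 | in {0,1,2,3} | out {0,3} | prev {0} | push {}
  [6] u=2 | in {0,1,2,3} | out {0,1,2,3,4} | ==

Converged values:
  [0] {0,3}
  [1] {0}
  [2] {0,1,2,3,4}
  [3] {0,1,2,3}

{0,1,2,3}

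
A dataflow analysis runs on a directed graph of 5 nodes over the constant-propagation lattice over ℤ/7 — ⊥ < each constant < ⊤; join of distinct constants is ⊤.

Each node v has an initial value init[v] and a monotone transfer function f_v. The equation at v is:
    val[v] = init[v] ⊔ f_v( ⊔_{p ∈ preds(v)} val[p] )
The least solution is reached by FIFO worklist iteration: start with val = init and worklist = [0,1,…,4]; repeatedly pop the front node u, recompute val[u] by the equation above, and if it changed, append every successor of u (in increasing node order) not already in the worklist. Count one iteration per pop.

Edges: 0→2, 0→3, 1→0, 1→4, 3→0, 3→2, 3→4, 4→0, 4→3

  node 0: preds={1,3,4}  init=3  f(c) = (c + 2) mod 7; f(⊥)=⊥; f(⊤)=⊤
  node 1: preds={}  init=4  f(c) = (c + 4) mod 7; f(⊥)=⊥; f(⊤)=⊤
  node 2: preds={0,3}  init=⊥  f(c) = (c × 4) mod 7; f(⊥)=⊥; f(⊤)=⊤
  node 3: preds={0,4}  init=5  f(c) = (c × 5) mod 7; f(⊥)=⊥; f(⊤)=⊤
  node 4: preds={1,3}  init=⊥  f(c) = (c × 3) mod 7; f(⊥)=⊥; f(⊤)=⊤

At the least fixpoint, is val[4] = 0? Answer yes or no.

Worklist (8 pops):
  #1 pop 0: in=⊤ → ⊤ (was 3); enqueue []
  #2 pop 1: in=⊥ → 4 (no change)
  #3 pop 2: in=⊤ → ⊤ (was ⊥); enqueue []
  #4 pop 3: in=⊤ → ⊤ (was 5); enqueue [0,2]
  #5 pop 4: in=⊤ → ⊤ (was ⊥); enqueue [3]
  #6 pop 0: in=⊤ → ⊤ (no change)
  #7 pop 2: in=⊤ → ⊤ (no change)
  #8 pop 3: in=⊤ → ⊤ (no change)

Fixpoint:
  val[0] = ⊤
  val[1] = 4
  val[2] = ⊤
  val[3] = ⊤
  val[4] = ⊤

no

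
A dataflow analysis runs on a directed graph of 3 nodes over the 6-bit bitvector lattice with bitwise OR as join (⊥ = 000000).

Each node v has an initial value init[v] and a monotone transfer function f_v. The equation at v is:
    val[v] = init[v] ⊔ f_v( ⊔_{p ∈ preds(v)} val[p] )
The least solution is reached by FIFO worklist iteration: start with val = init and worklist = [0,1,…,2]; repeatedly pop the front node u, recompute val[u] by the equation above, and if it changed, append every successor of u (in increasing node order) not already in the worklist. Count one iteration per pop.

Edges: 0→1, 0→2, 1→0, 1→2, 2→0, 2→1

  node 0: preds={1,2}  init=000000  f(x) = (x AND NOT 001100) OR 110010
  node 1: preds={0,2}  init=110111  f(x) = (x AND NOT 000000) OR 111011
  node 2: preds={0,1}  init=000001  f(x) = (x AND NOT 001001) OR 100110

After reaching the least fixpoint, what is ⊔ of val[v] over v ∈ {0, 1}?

Iteration log — 5 steps:
  step 1. node 0  ⊔preds=110111  new=110011  old=000000  +wl: 
  step 2. node 1  ⊔preds=110011  new=111111  old=110111  +wl: 0
  step 3. node 2  ⊔preds=111111  new=110111  old=000001  +wl: 1
  step 4. node 0  ⊔preds=111111  new=110011  stable
  step 5. node 1  ⊔preds=110111  new=111111  stable

Least fixpoint reached:
  node 0: 110011
  node 1: 111111
  node 2: 110111

111111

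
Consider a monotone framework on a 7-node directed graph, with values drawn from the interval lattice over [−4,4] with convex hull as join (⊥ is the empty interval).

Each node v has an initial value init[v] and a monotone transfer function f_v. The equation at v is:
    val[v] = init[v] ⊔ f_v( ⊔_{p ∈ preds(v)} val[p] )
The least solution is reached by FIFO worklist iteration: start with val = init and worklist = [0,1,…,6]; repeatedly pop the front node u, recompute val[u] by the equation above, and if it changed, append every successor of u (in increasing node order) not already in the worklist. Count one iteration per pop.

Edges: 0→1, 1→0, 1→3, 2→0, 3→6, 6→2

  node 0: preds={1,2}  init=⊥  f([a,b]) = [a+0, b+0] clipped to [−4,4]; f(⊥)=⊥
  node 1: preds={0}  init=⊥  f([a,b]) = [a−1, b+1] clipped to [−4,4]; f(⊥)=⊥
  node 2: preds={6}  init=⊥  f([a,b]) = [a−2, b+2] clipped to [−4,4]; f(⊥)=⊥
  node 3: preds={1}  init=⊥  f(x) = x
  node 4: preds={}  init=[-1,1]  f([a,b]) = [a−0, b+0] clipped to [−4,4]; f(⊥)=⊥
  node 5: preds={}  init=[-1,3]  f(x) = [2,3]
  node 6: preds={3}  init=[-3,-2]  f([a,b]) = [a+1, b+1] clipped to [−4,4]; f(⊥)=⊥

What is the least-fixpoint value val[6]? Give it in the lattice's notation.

[-3,4]

Trace (27 dequeues):
  [1] u=0 | in ⊥ | out ⊥ | ==
  [2] u=1 | in ⊥ | out ⊥ | ==
  [3] u=2 | in [-3,-2] | out [-4,0] | prev ⊥ | push {0}
  [4] u=3 | in ⊥ | out ⊥ | ==
  [5] u=4 | in ⊥ | out [-1,1] | ==
  [6] u=5 | in ⊥ | out [-1,3] | ==
  [7] u=6 | in ⊥ | out [-3,-2] | ==
  [8] u=0 | in [-4,0] | out [-4,0] | prev ⊥ | push {1}
  [9] u=1 | in [-4,0] | out [-4,1] | prev ⊥ | push {0,3}
  [10] u=0 | in [-4,1] | out [-4,1] | prev [-4,0] | push {1}
  [11] u=3 | in [-4,1] | out [-4,1] | prev ⊥ | push {6}
  [12] u=1 | in [-4,1] | out [-4,2] | prev [-4,1] | push {0,3}
  [13] u=6 | in [-4,1] | out [-3,2] | prev [-3,-2] | push {2}
  [14] u=0 | in [-4,2] | out [-4,2] | prev [-4,1] | push {1}
  [15] u=3 | in [-4,2] | out [-4,2] | prev [-4,1] | push {6}
  [16] u=2 | in [-3,2] | out [-4,4] | prev [-4,0] | push {0}
  [17] u=1 | in [-4,2] | out [-4,3] | prev [-4,2] | push {3}
  [18] u=6 | in [-4,2] | out [-3,3] | prev [-3,2] | push {2}
  [19] u=0 | in [-4,4] | out [-4,4] | prev [-4,2] | push {1}
  [20] u=3 | in [-4,3] | out [-4,3] | prev [-4,2] | push {6}
  [21] u=2 | in [-3,3] | out [-4,4] | ==
  [22] u=1 | in [-4,4] | out [-4,4] | prev [-4,3] | push {0,3}
  [23] u=6 | in [-4,3] | out [-3,4] | prev [-3,3] | push {2}
  [24] u=0 | in [-4,4] | out [-4,4] | ==
  [25] u=3 | in [-4,4] | out [-4,4] | prev [-4,3] | push {6}
  [26] u=2 | in [-3,4] | out [-4,4] | ==
  [27] u=6 | in [-4,4] | out [-3,4] | ==

Converged values:
  [0] [-4,4]
  [1] [-4,4]
  [2] [-4,4]
  [3] [-4,4]
  [4] [-1,1]
  [5] [-1,3]
  [6] [-3,4]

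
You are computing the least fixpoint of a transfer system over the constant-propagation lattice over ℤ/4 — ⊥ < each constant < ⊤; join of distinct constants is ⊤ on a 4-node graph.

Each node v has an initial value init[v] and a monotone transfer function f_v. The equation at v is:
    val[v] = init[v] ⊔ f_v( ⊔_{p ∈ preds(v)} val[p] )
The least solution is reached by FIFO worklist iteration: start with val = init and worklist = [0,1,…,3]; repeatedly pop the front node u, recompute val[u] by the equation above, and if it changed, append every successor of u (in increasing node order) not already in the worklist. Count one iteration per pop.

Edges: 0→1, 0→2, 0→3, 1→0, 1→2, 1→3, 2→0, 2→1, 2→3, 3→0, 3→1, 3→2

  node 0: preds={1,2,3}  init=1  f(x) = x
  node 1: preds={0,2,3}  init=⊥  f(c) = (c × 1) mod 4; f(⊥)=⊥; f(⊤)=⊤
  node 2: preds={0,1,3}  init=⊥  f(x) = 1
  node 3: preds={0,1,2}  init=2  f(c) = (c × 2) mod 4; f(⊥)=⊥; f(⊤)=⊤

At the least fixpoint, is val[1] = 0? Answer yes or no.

no

Trace (7 dequeues):
  [1] u=0 | in 2 | out ⊤ | prev 1 | push {}
  [2] u=1 | in ⊤ | out ⊤ | prev ⊥ | push {0}
  [3] u=2 | in ⊤ | out 1 | prev ⊥ | push {1}
  [4] u=3 | in ⊤ | out ⊤ | prev 2 | push {2}
  [5] u=0 | in ⊤ | out ⊤ | ==
  [6] u=1 | in ⊤ | out ⊤ | ==
  [7] u=2 | in ⊤ | out 1 | ==

Converged values:
  [0] ⊤
  [1] ⊤
  [2] 1
  [3] ⊤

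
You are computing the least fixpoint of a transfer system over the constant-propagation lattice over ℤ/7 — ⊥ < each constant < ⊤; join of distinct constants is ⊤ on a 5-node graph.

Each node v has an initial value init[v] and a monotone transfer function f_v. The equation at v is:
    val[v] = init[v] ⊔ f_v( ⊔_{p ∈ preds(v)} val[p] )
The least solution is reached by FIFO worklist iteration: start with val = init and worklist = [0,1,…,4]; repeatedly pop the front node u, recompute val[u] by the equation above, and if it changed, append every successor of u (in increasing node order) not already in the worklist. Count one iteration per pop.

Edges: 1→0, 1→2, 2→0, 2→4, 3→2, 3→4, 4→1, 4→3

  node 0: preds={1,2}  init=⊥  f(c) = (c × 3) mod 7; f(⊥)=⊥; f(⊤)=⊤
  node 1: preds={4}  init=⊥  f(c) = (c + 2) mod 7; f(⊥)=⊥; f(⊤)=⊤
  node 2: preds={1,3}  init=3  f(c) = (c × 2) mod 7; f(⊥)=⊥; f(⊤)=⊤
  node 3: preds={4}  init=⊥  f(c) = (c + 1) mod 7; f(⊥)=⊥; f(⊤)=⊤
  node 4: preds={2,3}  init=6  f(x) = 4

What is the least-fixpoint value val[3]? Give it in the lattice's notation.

⊤

Trace (12 dequeues):
  [1] u=0 | in 3 | out 2 | prev ⊥ | push {}
  [2] u=1 | in 6 | out 1 | prev ⊥ | push {0}
  [3] u=2 | in 1 | out ⊤ | prev 3 | push {}
  [4] u=3 | in 6 | out 0 | prev ⊥ | push {2}
  [5] u=4 | in ⊤ | out ⊤ | prev 6 | push {1,3}
  [6] u=0 | in ⊤ | out ⊤ | prev 2 | push {}
  [7] u=2 | in ⊤ | out ⊤ | ==
  [8] u=1 | in ⊤ | out ⊤ | prev 1 | push {0,2}
  [9] u=3 | in ⊤ | out ⊤ | prev 0 | push {4}
  [10] u=0 | in ⊤ | out ⊤ | ==
  [11] u=2 | in ⊤ | out ⊤ | ==
  [12] u=4 | in ⊤ | out ⊤ | ==

Converged values:
  [0] ⊤
  [1] ⊤
  [2] ⊤
  [3] ⊤
  [4] ⊤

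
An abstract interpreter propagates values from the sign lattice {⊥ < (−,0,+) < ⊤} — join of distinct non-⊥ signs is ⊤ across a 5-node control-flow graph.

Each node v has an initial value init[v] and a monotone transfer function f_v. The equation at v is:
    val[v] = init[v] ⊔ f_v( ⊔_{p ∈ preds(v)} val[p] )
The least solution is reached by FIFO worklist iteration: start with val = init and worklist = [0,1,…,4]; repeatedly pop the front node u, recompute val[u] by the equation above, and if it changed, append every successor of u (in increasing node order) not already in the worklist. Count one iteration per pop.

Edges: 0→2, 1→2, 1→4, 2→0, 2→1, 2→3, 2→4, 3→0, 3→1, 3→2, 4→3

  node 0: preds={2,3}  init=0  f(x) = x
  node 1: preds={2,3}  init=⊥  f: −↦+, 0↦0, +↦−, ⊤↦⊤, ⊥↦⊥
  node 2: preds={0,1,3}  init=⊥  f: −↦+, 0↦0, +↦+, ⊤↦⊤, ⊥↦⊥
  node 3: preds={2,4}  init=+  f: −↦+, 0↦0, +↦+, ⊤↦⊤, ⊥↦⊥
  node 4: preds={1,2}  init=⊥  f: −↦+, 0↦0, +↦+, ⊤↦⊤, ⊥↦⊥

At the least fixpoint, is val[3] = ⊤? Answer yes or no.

Trace (10 dequeues):
  [1] u=0 | in + | out ⊤ | prev 0 | push {}
  [2] u=1 | in + | out − | prev ⊥ | push {}
  [3] u=2 | in ⊤ | out ⊤ | prev ⊥ | push {0,1}
  [4] u=3 | in ⊤ | out ⊤ | prev + | push {2}
  [5] u=4 | in ⊤ | out ⊤ | prev ⊥ | push {3}
  [6] u=0 | in ⊤ | out ⊤ | ==
  [7] u=1 | in ⊤ | out ⊤ | prev − | push {4}
  [8] u=2 | in ⊤ | out ⊤ | ==
  [9] u=3 | in ⊤ | out ⊤ | ==
  [10] u=4 | in ⊤ | out ⊤ | ==

Converged values:
  [0] ⊤
  [1] ⊤
  [2] ⊤
  [3] ⊤
  [4] ⊤

yes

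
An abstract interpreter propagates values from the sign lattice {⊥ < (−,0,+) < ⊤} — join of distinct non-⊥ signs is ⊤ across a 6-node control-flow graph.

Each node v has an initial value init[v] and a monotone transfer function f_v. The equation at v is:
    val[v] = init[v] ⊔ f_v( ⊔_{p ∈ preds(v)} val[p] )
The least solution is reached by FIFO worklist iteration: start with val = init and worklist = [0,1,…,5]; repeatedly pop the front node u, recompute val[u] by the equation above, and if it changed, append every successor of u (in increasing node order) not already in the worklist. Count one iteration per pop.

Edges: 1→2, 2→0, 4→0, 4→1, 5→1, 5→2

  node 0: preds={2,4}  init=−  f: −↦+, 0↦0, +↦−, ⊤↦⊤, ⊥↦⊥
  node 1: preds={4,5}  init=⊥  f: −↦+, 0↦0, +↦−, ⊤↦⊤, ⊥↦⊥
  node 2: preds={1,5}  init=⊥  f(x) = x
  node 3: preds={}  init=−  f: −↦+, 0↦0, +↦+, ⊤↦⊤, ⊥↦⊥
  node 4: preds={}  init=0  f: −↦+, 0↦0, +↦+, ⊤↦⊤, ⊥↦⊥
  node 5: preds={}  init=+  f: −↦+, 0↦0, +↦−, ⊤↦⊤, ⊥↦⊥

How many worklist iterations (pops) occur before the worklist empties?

Worklist (7 pops):
  #1 pop 0: in=0 → ⊤ (was −); enqueue []
  #2 pop 1: in=⊤ → ⊤ (was ⊥); enqueue []
  #3 pop 2: in=⊤ → ⊤ (was ⊥); enqueue [0]
  #4 pop 3: in=⊥ → − (no change)
  #5 pop 4: in=⊥ → 0 (no change)
  #6 pop 5: in=⊥ → + (no change)
  #7 pop 0: in=⊤ → ⊤ (no change)

Fixpoint:
  val[0] = ⊤
  val[1] = ⊤
  val[2] = ⊤
  val[3] = −
  val[4] = 0
  val[5] = +

7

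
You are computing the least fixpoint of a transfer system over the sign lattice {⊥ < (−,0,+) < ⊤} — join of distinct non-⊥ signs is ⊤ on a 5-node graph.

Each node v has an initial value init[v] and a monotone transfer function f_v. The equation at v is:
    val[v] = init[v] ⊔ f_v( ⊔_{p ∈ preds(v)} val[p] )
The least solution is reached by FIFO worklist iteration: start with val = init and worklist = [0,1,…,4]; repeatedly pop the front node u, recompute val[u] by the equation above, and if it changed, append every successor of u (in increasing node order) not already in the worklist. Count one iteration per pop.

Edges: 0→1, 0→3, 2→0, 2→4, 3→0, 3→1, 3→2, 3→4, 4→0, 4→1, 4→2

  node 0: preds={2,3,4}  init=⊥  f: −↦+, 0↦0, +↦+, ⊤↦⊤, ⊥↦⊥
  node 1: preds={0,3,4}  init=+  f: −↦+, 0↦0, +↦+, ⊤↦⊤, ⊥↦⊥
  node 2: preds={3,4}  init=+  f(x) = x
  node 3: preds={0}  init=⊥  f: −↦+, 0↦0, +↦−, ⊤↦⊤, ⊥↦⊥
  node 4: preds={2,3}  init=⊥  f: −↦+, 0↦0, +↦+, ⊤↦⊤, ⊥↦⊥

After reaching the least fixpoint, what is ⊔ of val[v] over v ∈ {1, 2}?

Trace (13 dequeues):
  [1] u=0 | in + | out + | prev ⊥ | push {}
  [2] u=1 | in + | out + | ==
  [3] u=2 | in ⊥ | out + | ==
  [4] u=3 | in + | out − | prev ⊥ | push {0,1,2}
  [5] u=4 | in ⊤ | out ⊤ | prev ⊥ | push {}
  [6] u=0 | in ⊤ | out ⊤ | prev + | push {3}
  [7] u=1 | in ⊤ | out ⊤ | prev + | push {}
  [8] u=2 | in ⊤ | out ⊤ | prev + | push {0,4}
  [9] u=3 | in ⊤ | out ⊤ | prev − | push {1,2}
  [10] u=0 | in ⊤ | out ⊤ | ==
  [11] u=4 | in ⊤ | out ⊤ | ==
  [12] u=1 | in ⊤ | out ⊤ | ==
  [13] u=2 | in ⊤ | out ⊤ | ==

Converged values:
  [0] ⊤
  [1] ⊤
  [2] ⊤
  [3] ⊤
  [4] ⊤

⊤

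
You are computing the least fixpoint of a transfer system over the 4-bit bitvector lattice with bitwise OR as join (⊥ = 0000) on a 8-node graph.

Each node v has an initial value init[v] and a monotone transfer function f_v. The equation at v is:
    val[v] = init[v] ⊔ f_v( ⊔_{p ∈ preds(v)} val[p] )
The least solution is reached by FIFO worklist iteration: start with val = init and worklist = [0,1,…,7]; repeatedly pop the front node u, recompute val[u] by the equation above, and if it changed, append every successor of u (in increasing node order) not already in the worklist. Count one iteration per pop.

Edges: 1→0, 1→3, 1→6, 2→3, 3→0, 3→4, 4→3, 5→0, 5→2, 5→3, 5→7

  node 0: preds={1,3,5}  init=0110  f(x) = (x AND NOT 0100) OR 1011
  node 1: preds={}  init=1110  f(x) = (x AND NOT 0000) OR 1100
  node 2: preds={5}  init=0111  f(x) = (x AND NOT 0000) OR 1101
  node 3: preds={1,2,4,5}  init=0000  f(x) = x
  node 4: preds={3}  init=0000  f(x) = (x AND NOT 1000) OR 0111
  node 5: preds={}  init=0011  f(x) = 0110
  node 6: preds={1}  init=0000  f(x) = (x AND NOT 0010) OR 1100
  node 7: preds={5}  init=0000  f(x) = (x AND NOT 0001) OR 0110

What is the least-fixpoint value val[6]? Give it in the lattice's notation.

Trace (11 dequeues):
  [1] u=0 | in 1111 | out 1111 | prev 0110 | push {}
  [2] u=1 | in 0000 | out 1110 | ==
  [3] u=2 | in 0011 | out 1111 | prev 0111 | push {}
  [4] u=3 | in 1111 | out 1111 | prev 0000 | push {0}
  [5] u=4 | in 1111 | out 0111 | prev 0000 | push {3}
  [6] u=5 | in 0000 | out 0111 | prev 0011 | push {2}
  [7] u=6 | in 1110 | out 1100 | prev 0000 | push {}
  [8] u=7 | in 0111 | out 0110 | prev 0000 | push {}
  [9] u=0 | in 1111 | out 1111 | ==
  [10] u=3 | in 1111 | out 1111 | ==
  [11] u=2 | in 0111 | out 1111 | ==

Converged values:
  [0] 1111
  [1] 1110
  [2] 1111
  [3] 1111
  [4] 0111
  [5] 0111
  [6] 1100
  [7] 0110

1100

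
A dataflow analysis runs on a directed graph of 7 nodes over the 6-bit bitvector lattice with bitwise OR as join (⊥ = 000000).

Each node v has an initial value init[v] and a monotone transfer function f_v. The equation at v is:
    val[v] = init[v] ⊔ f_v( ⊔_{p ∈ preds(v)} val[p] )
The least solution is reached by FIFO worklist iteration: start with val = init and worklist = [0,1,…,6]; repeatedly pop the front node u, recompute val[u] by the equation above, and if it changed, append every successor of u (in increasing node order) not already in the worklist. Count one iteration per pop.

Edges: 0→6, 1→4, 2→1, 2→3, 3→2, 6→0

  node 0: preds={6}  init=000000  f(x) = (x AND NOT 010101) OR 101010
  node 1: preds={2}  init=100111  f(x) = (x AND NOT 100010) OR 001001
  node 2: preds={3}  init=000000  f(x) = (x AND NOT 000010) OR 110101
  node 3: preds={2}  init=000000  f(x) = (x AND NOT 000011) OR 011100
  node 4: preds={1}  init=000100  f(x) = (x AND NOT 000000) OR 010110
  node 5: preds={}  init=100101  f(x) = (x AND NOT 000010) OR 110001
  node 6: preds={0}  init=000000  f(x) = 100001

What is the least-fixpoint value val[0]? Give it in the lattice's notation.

101010

Trace (13 dequeues):
  [1] u=0 | in 000000 | out 101010 | prev 000000 | push {}
  [2] u=1 | in 000000 | out 101111 | prev 100111 | push {}
  [3] u=2 | in 000000 | out 110101 | prev 000000 | push {1}
  [4] u=3 | in 110101 | out 111100 | prev 000000 | push {2}
  [5] u=4 | in 101111 | out 111111 | prev 000100 | push {}
  [6] u=5 | in 000000 | out 110101 | prev 100101 | push {}
  [7] u=6 | in 101010 | out 100001 | prev 000000 | push {0}
  [8] u=1 | in 110101 | out 111111 | prev 101111 | push {4}
  [9] u=2 | in 111100 | out 111101 | prev 110101 | push {1,3}
  [10] u=0 | in 100001 | out 101010 | ==
  [11] u=4 | in 111111 | out 111111 | ==
  [12] u=1 | in 111101 | out 111111 | ==
  [13] u=3 | in 111101 | out 111100 | ==

Converged values:
  [0] 101010
  [1] 111111
  [2] 111101
  [3] 111100
  [4] 111111
  [5] 110101
  [6] 100001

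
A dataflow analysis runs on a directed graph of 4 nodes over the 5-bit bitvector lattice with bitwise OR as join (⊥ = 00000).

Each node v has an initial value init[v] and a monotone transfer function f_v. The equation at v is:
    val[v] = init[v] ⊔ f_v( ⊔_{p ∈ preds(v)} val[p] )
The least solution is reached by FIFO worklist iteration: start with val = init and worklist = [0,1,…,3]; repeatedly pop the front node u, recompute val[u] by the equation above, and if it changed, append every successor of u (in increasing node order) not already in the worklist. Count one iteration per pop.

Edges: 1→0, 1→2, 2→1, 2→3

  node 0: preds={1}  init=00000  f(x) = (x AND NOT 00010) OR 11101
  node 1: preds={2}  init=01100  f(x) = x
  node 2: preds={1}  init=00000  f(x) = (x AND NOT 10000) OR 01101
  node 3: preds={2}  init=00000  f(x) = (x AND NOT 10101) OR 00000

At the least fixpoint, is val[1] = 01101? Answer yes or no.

Trace (7 dequeues):
  [1] u=0 | in 01100 | out 11101 | prev 00000 | push {}
  [2] u=1 | in 00000 | out 01100 | ==
  [3] u=2 | in 01100 | out 01101 | prev 00000 | push {1}
  [4] u=3 | in 01101 | out 01000 | prev 00000 | push {}
  [5] u=1 | in 01101 | out 01101 | prev 01100 | push {0,2}
  [6] u=0 | in 01101 | out 11101 | ==
  [7] u=2 | in 01101 | out 01101 | ==

Converged values:
  [0] 11101
  [1] 01101
  [2] 01101
  [3] 01000

yes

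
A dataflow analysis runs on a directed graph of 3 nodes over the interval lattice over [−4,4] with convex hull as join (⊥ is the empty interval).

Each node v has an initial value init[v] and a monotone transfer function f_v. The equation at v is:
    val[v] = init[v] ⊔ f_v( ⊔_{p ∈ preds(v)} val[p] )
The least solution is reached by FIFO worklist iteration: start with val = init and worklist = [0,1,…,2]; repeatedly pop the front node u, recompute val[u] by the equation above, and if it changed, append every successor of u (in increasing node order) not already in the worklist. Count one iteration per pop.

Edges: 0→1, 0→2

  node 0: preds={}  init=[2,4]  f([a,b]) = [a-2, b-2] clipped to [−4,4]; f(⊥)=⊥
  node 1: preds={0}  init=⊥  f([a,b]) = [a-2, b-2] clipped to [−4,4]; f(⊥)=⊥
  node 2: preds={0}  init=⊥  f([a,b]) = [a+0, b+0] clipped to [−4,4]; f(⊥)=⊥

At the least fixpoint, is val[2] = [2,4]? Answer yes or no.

yes

Iteration log — 3 steps:
  step 1. node 0  ⊔preds=⊥  new=[2,4]  stable
  step 2. node 1  ⊔preds=[2,4]  new=[0,2]  old=⊥  +wl: 
  step 3. node 2  ⊔preds=[2,4]  new=[2,4]  old=⊥  +wl: 

Least fixpoint reached:
  node 0: [2,4]
  node 1: [0,2]
  node 2: [2,4]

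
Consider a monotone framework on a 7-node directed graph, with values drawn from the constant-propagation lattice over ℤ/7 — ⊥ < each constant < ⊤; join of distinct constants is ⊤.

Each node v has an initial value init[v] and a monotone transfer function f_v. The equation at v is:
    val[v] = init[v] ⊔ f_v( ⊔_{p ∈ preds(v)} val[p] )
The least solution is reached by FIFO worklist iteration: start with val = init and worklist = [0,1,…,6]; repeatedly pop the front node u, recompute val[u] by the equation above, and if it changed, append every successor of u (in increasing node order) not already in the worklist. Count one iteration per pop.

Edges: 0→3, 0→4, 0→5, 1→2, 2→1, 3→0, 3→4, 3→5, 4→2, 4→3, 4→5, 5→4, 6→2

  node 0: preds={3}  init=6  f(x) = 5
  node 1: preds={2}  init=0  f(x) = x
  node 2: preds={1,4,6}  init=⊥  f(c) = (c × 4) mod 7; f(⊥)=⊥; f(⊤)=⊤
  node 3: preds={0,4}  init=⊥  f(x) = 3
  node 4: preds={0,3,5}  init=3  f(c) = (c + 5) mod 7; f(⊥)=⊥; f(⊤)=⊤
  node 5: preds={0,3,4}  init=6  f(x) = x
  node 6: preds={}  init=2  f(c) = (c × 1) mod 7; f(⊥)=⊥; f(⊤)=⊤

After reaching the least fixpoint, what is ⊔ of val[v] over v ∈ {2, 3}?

Trace (12 dequeues):
  [1] u=0 | in ⊥ | out ⊤ | prev 6 | push {}
  [2] u=1 | in ⊥ | out 0 | ==
  [3] u=2 | in ⊤ | out ⊤ | prev ⊥ | push {1}
  [4] u=3 | in ⊤ | out 3 | prev ⊥ | push {0}
  [5] u=4 | in ⊤ | out ⊤ | prev 3 | push {2,3}
  [6] u=5 | in ⊤ | out ⊤ | prev 6 | push {4}
  [7] u=6 | in ⊥ | out 2 | ==
  [8] u=1 | in ⊤ | out ⊤ | prev 0 | push {}
  [9] u=0 | in 3 | out ⊤ | ==
  [10] u=2 | in ⊤ | out ⊤ | ==
  [11] u=3 | in ⊤ | out 3 | ==
  [12] u=4 | in ⊤ | out ⊤ | ==

Converged values:
  [0] ⊤
  [1] ⊤
  [2] ⊤
  [3] 3
  [4] ⊤
  [5] ⊤
  [6] 2

⊤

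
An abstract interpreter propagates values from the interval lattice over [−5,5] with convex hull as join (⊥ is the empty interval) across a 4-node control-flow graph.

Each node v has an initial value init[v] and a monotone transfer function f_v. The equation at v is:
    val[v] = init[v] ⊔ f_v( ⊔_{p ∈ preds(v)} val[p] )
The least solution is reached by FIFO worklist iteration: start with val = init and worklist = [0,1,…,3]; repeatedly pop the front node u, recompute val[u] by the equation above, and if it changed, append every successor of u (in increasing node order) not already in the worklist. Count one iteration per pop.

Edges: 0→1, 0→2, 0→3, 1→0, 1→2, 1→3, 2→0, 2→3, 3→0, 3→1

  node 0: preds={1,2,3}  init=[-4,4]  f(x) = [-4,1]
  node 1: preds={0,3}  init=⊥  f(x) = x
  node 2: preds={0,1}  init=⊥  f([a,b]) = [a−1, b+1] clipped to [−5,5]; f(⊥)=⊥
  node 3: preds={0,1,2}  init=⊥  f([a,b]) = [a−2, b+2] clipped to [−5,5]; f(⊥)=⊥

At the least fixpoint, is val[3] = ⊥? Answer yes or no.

no

Iteration log — 9 steps:
  step 1. node 0  ⊔preds=⊥  new=[-4,4]  stable
  step 2. node 1  ⊔preds=[-4,4]  new=[-4,4]  old=⊥  +wl: 0
  step 3. node 2  ⊔preds=[-4,4]  new=[-5,5]  old=⊥  +wl: 
  step 4. node 3  ⊔preds=[-5,5]  new=[-5,5]  old=⊥  +wl: 1
  step 5. node 0  ⊔preds=[-5,5]  new=[-4,4]  stable
  step 6. node 1  ⊔preds=[-5,5]  new=[-5,5]  old=[-4,4]  +wl: 0,2,3
  step 7. node 0  ⊔preds=[-5,5]  new=[-4,4]  stable
  step 8. node 2  ⊔preds=[-5,5]  new=[-5,5]  stable
  step 9. node 3  ⊔preds=[-5,5]  new=[-5,5]  stable

Least fixpoint reached:
  node 0: [-4,4]
  node 1: [-5,5]
  node 2: [-5,5]
  node 3: [-5,5]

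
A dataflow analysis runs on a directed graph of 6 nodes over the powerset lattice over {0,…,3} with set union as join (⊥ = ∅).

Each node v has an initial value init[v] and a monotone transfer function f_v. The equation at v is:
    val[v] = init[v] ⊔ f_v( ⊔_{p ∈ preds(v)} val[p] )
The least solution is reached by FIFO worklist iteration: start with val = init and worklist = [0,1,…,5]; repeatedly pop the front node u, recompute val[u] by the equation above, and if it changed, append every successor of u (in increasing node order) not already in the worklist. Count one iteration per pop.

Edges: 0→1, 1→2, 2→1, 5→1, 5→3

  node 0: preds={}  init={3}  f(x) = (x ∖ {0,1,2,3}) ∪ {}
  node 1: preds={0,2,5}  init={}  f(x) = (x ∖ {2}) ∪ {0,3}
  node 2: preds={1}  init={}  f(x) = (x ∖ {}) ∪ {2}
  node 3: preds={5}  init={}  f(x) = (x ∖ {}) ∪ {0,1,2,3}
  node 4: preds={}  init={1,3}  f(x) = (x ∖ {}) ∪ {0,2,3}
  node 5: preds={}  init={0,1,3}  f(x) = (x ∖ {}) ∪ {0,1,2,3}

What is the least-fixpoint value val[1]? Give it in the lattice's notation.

{0,1,3}

Iteration log — 8 steps:
  step 1. node 0  ⊔preds={}  new={3}  stable
  step 2. node 1  ⊔preds={0,1,3}  new={0,1,3}  old={}  +wl: 
  step 3. node 2  ⊔preds={0,1,3}  new={0,1,2,3}  old={}  +wl: 1
  step 4. node 3  ⊔preds={0,1,3}  new={0,1,2,3}  old={}  +wl: 
  step 5. node 4  ⊔preds={}  new={0,1,2,3}  old={1,3}  +wl: 
  step 6. node 5  ⊔preds={}  new={0,1,2,3}  old={0,1,3}  +wl: 3
  step 7. node 1  ⊔preds={0,1,2,3}  new={0,1,3}  stable
  step 8. node 3  ⊔preds={0,1,2,3}  new={0,1,2,3}  stable

Least fixpoint reached:
  node 0: {3}
  node 1: {0,1,3}
  node 2: {0,1,2,3}
  node 3: {0,1,2,3}
  node 4: {0,1,2,3}
  node 5: {0,1,2,3}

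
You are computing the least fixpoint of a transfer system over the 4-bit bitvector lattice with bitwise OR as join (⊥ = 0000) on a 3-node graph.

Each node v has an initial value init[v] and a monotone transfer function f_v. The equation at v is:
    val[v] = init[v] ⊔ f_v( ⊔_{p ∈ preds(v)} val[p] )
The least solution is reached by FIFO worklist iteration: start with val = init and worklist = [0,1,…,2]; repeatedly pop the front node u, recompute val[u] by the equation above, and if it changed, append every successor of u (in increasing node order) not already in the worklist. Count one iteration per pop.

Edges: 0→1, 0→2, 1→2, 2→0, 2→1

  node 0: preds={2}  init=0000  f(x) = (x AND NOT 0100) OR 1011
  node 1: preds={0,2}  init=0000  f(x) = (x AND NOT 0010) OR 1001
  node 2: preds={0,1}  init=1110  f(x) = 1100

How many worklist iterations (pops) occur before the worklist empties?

3

Iteration log — 3 steps:
  step 1. node 0  ⊔preds=1110  new=1011  old=0000  +wl: 
  step 2. node 1  ⊔preds=1111  new=1101  old=0000  +wl: 
  step 3. node 2  ⊔preds=1111  new=1110  stable

Least fixpoint reached:
  node 0: 1011
  node 1: 1101
  node 2: 1110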